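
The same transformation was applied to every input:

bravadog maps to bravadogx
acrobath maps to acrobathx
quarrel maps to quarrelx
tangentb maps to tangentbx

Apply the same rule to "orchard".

Looking at the pairs, the operation is to append "x".
Doing the same to "orchard": "orchardx".

orchardx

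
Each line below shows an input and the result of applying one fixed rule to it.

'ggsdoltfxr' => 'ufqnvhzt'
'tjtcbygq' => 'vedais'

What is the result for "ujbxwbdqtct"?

Each output is the input with this applied: shift every letter 2 places forward in the alphabet (wrapping around), then delete the first 2 characters.
Applying that to "ujbxwbdqtct" gives "dzydfsvev".

dzydfsvev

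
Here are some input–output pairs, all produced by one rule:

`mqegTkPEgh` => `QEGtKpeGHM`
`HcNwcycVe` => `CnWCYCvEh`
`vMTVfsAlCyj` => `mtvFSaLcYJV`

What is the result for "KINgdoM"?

inGDOmk

In each case the input is transformed by: flip the case of every letter, then move the first character to the end.
Working it through for "KINgdoM": intermediate "kinGDOm", final "inGDOmk".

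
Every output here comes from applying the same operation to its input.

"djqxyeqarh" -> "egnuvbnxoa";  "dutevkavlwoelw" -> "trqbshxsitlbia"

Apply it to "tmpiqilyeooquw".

Rule — shift every letter 3 places backward in the alphabet (wrapping around), then swap the first and last characters.
For "tmpiqilyeooquw" the result is "tjmfnfivbllnrq".

tjmfnfivbllnrq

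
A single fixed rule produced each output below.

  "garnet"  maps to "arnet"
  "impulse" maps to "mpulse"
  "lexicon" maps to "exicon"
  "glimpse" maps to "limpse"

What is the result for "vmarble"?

The transformation: delete the first character.
For "vmarble" the result is "marble".

marble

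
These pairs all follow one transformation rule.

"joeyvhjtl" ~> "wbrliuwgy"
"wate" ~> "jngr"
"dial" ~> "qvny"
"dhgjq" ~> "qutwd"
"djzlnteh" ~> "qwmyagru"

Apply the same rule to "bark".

onex

Rule — shift every letter 13 places forward in the alphabet (wrapping around) — i.e. ROT13.
On "bark" that produces "onex".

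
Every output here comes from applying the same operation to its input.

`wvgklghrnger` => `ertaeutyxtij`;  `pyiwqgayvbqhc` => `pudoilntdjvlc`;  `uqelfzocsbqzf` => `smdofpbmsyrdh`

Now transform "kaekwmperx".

kerczjxrnx

Each output is the input with this applied: reverse the string, then shift every letter 13 places forward in the alphabet (wrapping around) — i.e. ROT13.
"kaekwmperx" → "xrepmwkeak" → "kerczjxrnx".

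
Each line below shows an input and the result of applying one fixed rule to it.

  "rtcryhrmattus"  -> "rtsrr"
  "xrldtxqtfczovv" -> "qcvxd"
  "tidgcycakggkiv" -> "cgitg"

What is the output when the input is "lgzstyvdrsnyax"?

vsals

The transformation: keep one character in every 3, starting at position 1 (positions 1st, 4th, 7th, ...), then move the last 3 characters to the front (rotate right by 3).
So "lgzstyvdrsnyax" becomes "vsals".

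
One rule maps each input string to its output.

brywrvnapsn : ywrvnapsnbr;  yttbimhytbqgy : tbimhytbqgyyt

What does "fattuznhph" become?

The pattern: move the first 2 characters to the end (rotate left by 2).
So "fattuznhph" becomes "ttuznhphfa".

ttuznhphfa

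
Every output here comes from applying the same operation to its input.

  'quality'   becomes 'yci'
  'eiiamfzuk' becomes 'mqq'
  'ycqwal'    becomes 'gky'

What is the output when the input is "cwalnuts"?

kei

Rule — shift every letter 8 places forward in the alphabet (wrapping around), then keep only the first 3 characters.
Working it through for "cwalnuts": intermediate "keitvcba", final "kei".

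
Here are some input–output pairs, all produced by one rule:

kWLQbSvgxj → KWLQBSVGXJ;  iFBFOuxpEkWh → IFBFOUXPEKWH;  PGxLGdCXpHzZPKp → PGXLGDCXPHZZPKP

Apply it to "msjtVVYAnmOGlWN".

The transformation: convert every letter to uppercase.
For "msjtVVYAnmOGlWN" the result is "MSJTVVYANMOGLWN".

MSJTVVYANMOGLWN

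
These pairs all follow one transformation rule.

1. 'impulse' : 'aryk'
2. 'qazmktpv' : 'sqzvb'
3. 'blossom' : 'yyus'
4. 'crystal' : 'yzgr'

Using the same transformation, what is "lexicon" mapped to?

The pattern: shift every letter 6 places forward in the alphabet (wrapping around), then delete the first 3 characters.
On "lexicon": the first step gives "rkdoiut", and the second then gives "oiut".
(Check on "blossom": → "hruyyus" → "yyus" ✓)

oiut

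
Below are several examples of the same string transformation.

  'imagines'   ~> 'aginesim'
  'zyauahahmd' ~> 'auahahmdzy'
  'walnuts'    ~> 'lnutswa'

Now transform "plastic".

What's happening: move the first 2 characters to the end (rotate left by 2).
On "plastic" that produces "asticpl".

asticpl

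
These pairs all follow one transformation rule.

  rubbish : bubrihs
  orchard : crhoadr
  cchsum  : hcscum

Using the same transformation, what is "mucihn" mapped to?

In each case the input is transformed by: move the first 2 characters to the end (rotate left by 2), then take characters alternately from the front and the back (1st, last, 2nd, 2nd-last, ...).
"mucihn" → "cihnmu" → "cuimhn".

cuimhn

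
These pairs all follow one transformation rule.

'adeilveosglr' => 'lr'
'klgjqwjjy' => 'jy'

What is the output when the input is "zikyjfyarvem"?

The transformation: keep only the last 2 characters.
So "zikyjfyarvem" becomes "em".

em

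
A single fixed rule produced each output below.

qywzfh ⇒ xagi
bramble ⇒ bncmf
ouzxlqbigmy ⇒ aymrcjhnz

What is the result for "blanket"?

Each output is the input with this applied: shift every letter 1 place forward in the alphabet (wrapping around), then delete the first 2 characters.
"blanket" → "cmbolfu" → "bolfu".
(Check on "ouzxlqbigmy": → "pvaymrcjhnz" → "aymrcjhnz" ✓)

bolfu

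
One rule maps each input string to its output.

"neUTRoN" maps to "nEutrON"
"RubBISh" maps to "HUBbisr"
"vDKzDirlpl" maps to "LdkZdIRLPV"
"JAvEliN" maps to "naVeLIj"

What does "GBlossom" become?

The pattern: flip the case of every letter, then swap the first and last characters.
For "GBlossom" the result is "MbLOSSOg".

MbLOSSOg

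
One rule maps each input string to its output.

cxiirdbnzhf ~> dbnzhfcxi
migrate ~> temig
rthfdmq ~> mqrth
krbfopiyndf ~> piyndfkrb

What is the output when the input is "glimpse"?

In each case the input is transformed by: move the first 3 characters to the end (rotate left by 3), then delete the first 2 characters.
"glimpse" → "mpsegli" → "segli".

segli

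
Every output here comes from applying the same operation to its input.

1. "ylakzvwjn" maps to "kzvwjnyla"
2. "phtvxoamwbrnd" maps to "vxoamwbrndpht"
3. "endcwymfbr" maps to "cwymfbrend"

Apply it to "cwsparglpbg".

parglpbgcws

What's happening: move the first 3 characters to the end (rotate left by 3).
Doing the same to "cwsparglpbg": "parglpbgcws".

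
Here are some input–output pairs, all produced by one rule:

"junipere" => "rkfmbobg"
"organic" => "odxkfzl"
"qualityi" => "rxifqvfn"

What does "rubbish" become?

Looking at the pairs, the operation is to move the first character to the end, then shift every letter 3 places backward in the alphabet (wrapping around).
Applying both steps to "rubbish": "ubbishr", then "ryyfpeo".

ryyfpeo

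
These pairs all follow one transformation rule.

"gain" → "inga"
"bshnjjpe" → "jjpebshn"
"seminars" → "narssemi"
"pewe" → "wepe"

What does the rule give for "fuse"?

sefu

Looking at the pairs, the operation is to swap the front and back halves of the string.
So "fuse" becomes "sefu".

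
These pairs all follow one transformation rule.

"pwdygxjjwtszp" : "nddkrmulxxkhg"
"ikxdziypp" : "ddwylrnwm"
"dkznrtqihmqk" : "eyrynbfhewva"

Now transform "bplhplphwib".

wppdzvdzdvk

In each case the input is transformed by: shift every letter 12 places backward in the alphabet (wrapping around), then move the last 2 characters to the front (rotate right by 2).
Starting from "bplhplphwib": after the first operation, "pdzvdzdvkwp"; after the second, "wppdzvdzdvk".
(Check on "pwdygxjjwtszp": → "dkrmulxxkhgnd" → "nddkrmulxxkhg" ✓)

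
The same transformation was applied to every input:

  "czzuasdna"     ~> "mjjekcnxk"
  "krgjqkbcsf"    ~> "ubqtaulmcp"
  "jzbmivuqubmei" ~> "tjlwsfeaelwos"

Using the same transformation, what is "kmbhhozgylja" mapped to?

The transformation: shift every letter 10 places forward in the alphabet (wrapping around).
Applying that to "kmbhhozgylja" gives "uwlrryjqivtk".

uwlrryjqivtk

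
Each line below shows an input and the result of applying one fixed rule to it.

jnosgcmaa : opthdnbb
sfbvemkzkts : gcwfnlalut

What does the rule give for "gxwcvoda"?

The pattern: delete the first character, then shift every letter 1 place forward in the alphabet (wrapping around).
"gxwcvoda" → "xwcvoda" → "yxdwpeb".

yxdwpeb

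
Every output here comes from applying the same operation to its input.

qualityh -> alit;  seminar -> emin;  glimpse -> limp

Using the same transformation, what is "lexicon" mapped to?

The transformation: move the last 2 characters to the front (rotate right by 2), then keep only the last 4 characters.
"lexicon" → "onlexic" → "exic".

exic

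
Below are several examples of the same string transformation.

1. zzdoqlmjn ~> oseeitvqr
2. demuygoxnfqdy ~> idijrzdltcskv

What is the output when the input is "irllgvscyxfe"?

kjnwqqlaxhdc

The rule is to move the last 2 characters to the front (rotate right by 2), then shift every letter 5 places forward in the alphabet (wrapping around).
For "irllgvscyxfe", step one produces "feirllgvscyx"; step two turns that into "kjnwqqlaxhdc".
(Check on "demuygoxnfqdy": → "dydemuygoxnfq" → "idijrzdltcskv" ✓)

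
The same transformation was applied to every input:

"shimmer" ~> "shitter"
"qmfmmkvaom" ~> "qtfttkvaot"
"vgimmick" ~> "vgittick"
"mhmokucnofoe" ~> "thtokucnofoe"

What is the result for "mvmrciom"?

tvtrciot

Looking at the pairs, the operation is to replace every "m" with "t".
"mvmrciom" → "tvtrciot".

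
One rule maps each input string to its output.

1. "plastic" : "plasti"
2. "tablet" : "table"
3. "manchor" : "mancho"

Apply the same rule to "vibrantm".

Rule — delete the last character.
For "vibrantm" the result is "vibrant".

vibrant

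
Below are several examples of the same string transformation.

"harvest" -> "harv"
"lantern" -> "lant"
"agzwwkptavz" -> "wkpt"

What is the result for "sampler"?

samp

The rule is to move the last 3 characters to the front (rotate right by 3), then keep only the last 4 characters.
Applying both steps to "sampler": "lersamp", then "samp".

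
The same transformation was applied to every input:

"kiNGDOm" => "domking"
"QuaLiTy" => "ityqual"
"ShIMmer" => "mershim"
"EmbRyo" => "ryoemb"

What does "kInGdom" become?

Looking at the pairs, the operation is to move the last 3 characters to the front (rotate right by 3), then convert every letter to lowercase.
"kInGdom" → "domkInG" → "domking".

domking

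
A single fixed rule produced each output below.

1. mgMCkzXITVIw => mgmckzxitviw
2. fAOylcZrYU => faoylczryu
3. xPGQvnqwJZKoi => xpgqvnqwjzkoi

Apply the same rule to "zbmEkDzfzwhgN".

zbmekdzfzwhgn

Each output is the input with this applied: convert every letter to lowercase.
On "zbmEkDzfzwhgN" that produces "zbmekdzfzwhgn".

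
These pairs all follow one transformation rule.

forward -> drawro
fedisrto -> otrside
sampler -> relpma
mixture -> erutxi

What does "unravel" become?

Each output is the input with this applied: reverse the string, then delete the last character.
Applying both steps to "unravel": "levarnu", then "levarn".
(Check on "fedisrto": → "otrsidef" → "otrside" ✓)

levarn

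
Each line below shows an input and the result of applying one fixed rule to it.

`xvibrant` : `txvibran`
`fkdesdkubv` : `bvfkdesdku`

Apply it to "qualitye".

Each output is the input with this applied: move the first 3 characters to the end (rotate left by 3), then swap the front and back halves of the string.
For "qualitye", step one produces "lityequa"; step two turns that into "equality".
(Check on "fkdesdkubv": → "esdkubvfkd" → "bvfkdesdku" ✓)

equality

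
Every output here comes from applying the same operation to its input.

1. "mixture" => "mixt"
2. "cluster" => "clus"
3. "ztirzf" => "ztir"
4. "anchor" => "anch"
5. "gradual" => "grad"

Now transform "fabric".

fabr

In each case the input is transformed by: keep only the first 4 characters.
For "fabric" the result is "fabr".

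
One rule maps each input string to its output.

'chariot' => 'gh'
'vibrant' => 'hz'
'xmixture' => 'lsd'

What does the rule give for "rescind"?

dh

The pattern: shift every letter 1 place backward in the alphabet (wrapping around), then keep one character in every 3, starting at position 2 (positions 2nd, 5th, 8th, ...).
Applying both steps to "rescind": "qdrbhmc", then "dh".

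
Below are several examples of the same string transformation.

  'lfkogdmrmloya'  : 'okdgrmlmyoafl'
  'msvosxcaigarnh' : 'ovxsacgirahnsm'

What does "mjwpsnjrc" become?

pwnsrjcjm

Each output is the input with this applied: swap each adjacent pair of characters (1↔2, 3↔4, ...), then move the first 2 characters to the end (rotate left by 2).
Starting from "mjwpsnjrc": after the first operation, "jmpwnsrjc"; after the second, "pwnsrjcjm".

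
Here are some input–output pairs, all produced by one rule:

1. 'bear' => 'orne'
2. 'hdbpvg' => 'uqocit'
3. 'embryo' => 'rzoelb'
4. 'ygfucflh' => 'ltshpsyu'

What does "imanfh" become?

vznasu

Looking at the pairs, the operation is to shift every letter 13 places forward in the alphabet (wrapping around) — i.e. ROT13.
For "imanfh" the result is "vznasu".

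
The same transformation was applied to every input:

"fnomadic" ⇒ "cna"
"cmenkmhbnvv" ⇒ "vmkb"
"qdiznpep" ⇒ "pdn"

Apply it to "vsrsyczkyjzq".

Looking at the pairs, the operation is to keep one character in every 3, starting at position 2 (positions 2nd, 5th, 8th, ...), then move the last character to the front.
Working it through for "vsrsyczkyjzq": intermediate "sykz", final "zsyk".

zsyk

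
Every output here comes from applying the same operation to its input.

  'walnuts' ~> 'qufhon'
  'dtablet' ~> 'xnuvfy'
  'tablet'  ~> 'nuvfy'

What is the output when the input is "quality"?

koufcn

Each output is the input with this applied: delete the last character, then shift every letter 6 places backward in the alphabet (wrapping around).
Starting from "quality": after the first operation, "qualit"; after the second, "koufcn".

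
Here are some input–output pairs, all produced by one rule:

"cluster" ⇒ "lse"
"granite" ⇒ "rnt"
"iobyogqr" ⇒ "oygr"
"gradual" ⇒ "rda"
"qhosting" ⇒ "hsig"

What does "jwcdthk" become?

wdh

The rule is to keep every other character starting from the second (positions 2nd, 4th, 6th, ...).
So "jwcdthk" becomes "wdh".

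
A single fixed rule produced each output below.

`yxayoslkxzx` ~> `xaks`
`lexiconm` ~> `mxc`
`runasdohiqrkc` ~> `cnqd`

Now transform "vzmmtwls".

Each output is the input with this applied: take characters alternately from the front and the back (1st, last, 2nd, 2nd-last, ...), then keep one character in every 3, starting at position 2 (positions 2nd, 5th, 8th, ...).
Applying both steps to "vzmmtwls": "vszlmwmt", then "smt".

smt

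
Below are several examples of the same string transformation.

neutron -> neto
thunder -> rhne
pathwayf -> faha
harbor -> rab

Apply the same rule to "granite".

In each case the input is transformed by: move the last character to the front, then keep every other character starting from the first (positions 1st, 3rd, 5th, ...).
For "granite", step one produces "egranit"; step two turns that into "ernt".

ernt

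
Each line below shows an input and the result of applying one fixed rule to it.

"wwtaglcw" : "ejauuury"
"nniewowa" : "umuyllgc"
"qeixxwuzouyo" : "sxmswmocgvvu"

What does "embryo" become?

pwmckz

Each output is the input with this applied: swap the front and back halves of the string, then shift every letter 2 places backward in the alphabet (wrapping around).
For "embryo", step one produces "ryoemb"; step two turns that into "pwmckz".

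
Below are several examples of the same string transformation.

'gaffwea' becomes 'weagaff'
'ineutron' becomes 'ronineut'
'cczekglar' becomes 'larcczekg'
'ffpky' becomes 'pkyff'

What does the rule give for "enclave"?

aveencl

The transformation: move the last 3 characters to the front (rotate right by 3).
On "enclave" that produces "aveencl".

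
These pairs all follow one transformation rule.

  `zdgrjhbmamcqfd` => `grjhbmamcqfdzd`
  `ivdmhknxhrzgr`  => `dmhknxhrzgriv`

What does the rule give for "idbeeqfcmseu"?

The pattern: move the first 2 characters to the end (rotate left by 2).
Applying that to "idbeeqfcmseu" gives "beeqfcmseuid".

beeqfcmseuid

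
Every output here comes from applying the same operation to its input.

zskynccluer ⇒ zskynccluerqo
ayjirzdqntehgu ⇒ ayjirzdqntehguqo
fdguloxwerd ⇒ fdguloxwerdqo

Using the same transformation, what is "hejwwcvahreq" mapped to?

hejwwcvahreqqo

The transformation: append "qo".
Doing the same to "hejwwcvahreq": "hejwwcvahreqqo".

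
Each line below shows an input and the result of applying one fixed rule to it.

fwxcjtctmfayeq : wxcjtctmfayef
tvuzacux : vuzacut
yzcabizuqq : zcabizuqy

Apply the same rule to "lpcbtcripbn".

In each case the input is transformed by: swap the first and last characters, then delete the first character.
So "lpcbtcripbn" becomes "pcbtcripbl".

pcbtcripbl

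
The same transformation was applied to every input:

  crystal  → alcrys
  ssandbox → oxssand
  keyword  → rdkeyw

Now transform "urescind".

In each case the input is transformed by: move the last 2 characters to the front (rotate right by 2), then delete the last character.
"urescind" → "nduresci" → "nduresc".

nduresc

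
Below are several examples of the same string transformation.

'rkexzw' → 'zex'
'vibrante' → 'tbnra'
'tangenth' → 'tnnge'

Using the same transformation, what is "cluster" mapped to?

The pattern: take characters alternately from the front and the back (1st, last, 2nd, 2nd-last, ...), then delete the first 3 characters.
"cluster" → "euts".

euts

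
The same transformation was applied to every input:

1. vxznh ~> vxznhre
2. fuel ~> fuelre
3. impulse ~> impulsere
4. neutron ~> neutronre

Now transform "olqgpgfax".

olqgpgfaxre

The rule is to append "re".
On "olqgpgfax" that produces "olqgpgfaxre".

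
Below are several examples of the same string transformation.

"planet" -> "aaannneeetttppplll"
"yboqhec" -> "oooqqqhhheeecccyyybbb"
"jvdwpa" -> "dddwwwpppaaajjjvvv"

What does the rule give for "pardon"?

The rule is to move the first 2 characters to the end (rotate left by 2), then repeat every character 3 times.
So "pardon" becomes "rrrdddooonnnpppaaa".

rrrdddooonnnpppaaa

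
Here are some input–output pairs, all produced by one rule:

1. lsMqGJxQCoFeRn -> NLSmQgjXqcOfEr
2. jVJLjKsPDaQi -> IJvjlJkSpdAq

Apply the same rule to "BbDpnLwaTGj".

JbBdPNlWAtg

Rule — move the last character to the front, then flip the case of every letter.
"BbDpnLwaTGj" → "jBbDpnLwaTG" → "JbBdPNlWAtg".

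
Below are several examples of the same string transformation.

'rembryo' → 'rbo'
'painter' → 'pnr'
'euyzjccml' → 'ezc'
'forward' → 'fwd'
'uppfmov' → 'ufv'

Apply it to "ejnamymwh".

What's happening: keep one character in every 3, starting at position 1 (positions 1st, 4th, 7th, ...).
Doing the same to "ejnamymwh": "eam".

eam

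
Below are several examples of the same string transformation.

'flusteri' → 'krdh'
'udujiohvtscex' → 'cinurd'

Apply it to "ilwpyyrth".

koxs

Looking at the pairs, the operation is to shift every letter 1 place backward in the alphabet (wrapping around), then keep every other character starting from the second (positions 2nd, 4th, 6th, ...).
On "ilwpyyrth": the first step gives "hkvoxxqsg", and the second then gives "koxs".
(Check on "flusteri": → "ektrsdqh" → "krdh" ✓)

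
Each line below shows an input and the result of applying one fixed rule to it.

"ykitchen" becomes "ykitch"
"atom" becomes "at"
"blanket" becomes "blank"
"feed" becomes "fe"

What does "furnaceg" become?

Rule — delete the last 2 characters.
For "furnaceg" the result is "furnac".

furnac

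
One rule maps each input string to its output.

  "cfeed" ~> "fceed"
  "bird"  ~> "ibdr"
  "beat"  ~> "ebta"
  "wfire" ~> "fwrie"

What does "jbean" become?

The rule is to swap each adjacent pair of characters (1↔2, 3↔4, ...).
For "jbean" the result is "bjaen".

bjaen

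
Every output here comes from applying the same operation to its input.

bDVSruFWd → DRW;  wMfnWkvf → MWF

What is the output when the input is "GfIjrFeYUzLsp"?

The pattern: keep one character in every 3, starting at position 2 (positions 2nd, 5th, 8th, ...), then convert every letter to uppercase.
So "GfIjrFeYUzLsp" becomes "FRYL".
(Check on "wMfnWkvf": → "MWf" → "MWF" ✓)

FRYL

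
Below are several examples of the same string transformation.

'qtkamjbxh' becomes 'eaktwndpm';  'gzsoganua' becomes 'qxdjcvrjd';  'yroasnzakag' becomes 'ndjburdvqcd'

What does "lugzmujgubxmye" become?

What's happening: move the last 3 characters to the front (rotate right by 3), then shift every letter 3 places forward in the alphabet (wrapping around).
Starting from "lugzmujgubxmye": after the first operation, "myelugzmujgubx"; after the second, "pbhoxjcpxmjxea".

pbhoxjcpxmjxea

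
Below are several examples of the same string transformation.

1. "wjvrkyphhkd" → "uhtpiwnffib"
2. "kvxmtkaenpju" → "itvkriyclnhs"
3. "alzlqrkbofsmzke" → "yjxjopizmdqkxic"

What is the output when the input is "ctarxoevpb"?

The transformation: shift every letter 2 places backward in the alphabet (wrapping around).
Doing the same to "ctarxoevpb": "arypvmctnz".

arypvmctnz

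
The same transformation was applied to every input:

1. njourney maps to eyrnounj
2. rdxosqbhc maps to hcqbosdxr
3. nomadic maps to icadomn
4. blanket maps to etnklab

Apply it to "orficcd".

Rule — reverse the string, then swap each adjacent pair of characters (1↔2, 3↔4, ...).
On "orficcd": the first step gives "dccifro", and the second then gives "cdicrfo".
(Check on "njourney": → "yenruojn" → "eyrnounj" ✓)

cdicrfo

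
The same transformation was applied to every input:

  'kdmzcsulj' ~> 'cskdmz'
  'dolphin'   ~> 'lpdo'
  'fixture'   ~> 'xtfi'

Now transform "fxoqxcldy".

The pattern: delete the last 3 characters, then move the last 2 characters to the front (rotate right by 2).
Starting from "fxoqxcldy": after the first operation, "fxoqxc"; after the second, "xcfxoq".
(Check on "fixture": → "fixt" → "xtfi" ✓)

xcfxoq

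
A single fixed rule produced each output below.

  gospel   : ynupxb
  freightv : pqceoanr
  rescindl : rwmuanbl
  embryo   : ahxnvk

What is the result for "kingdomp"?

mxvytrwp

The pattern: swap the front and back halves of the string, then shift every letter 9 places forward in the alphabet (wrapping around).
For "kingdomp", step one produces "dompking"; step two turns that into "mxvytrwp".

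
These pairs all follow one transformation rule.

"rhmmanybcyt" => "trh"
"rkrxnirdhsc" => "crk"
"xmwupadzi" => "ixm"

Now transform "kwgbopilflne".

ekw

Looking at the pairs, the operation is to move the last character to the front, then keep only the first 3 characters.
"kwgbopilflne" → "ekwgbopilfln" → "ekw".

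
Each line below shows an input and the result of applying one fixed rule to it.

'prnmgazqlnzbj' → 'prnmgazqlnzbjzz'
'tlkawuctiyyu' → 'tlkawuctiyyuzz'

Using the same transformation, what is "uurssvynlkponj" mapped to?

The pattern: append "zz".
Applying that to "uurssvynlkponj" gives "uurssvynlkponjzz".

uurssvynlkponjzz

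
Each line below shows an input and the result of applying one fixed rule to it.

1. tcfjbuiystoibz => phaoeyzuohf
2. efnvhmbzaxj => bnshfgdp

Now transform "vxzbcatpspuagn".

higzvyvagmt

Looking at the pairs, the operation is to shift every letter 6 places forward in the alphabet (wrapping around), then delete the first 3 characters.
For "vxzbcatpspuagn", step one produces "bdfhigzvyvagmt"; step two turns that into "higzvyvagmt".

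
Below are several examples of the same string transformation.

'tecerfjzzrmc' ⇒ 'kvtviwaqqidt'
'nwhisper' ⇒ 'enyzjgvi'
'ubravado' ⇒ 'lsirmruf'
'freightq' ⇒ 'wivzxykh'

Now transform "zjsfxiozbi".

qajwozfqsz

The pattern: shift every letter 9 places backward in the alphabet (wrapping around).
On "zjsfxiozbi" that produces "qajwozfqsz".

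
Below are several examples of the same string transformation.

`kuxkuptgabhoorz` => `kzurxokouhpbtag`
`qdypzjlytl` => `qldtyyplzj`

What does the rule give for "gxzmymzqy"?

Each output is the input with this applied: take characters alternately from the front and the back (1st, last, 2nd, 2nd-last, ...).
On "gxzmymzqy" that produces "gyxqzzmmy".

gyxqzzmmy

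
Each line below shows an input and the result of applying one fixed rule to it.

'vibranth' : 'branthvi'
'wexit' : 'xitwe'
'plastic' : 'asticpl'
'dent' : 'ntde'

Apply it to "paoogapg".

oogapgpa

The pattern: move the first 2 characters to the end (rotate left by 2).
Applying that to "paoogapg" gives "oogapgpa".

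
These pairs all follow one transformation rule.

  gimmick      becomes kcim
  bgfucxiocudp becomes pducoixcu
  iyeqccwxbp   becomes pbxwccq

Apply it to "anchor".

roh

In each case the input is transformed by: delete the first 3 characters, then reverse the string.
For "anchor", step one produces "hor"; step two turns that into "roh".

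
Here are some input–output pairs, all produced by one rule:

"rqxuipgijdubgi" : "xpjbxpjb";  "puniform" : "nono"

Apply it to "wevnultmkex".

The pattern: keep one character in every 3, starting at position 3 (positions 3rd, 6th, 9th, ...), then write the whole string twice.
"wevnultmkex" → "vlk" → "vlkvlk".

vlkvlk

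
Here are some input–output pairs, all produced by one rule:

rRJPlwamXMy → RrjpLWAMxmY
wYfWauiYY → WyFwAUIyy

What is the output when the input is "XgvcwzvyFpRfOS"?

The pattern: flip the case of every letter.
Doing the same to "XgvcwzvyFpRfOS": "xGVCWZVYfPrFos".

xGVCWZVYfPrFos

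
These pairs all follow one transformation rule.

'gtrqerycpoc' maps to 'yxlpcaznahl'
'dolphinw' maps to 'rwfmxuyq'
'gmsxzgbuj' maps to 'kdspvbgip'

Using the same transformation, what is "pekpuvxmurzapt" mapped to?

jycyntydegvdai

What's happening: move the last 3 characters to the front (rotate right by 3), then shift every letter 9 places forward in the alphabet (wrapping around).
For "pekpuvxmurzapt", step one produces "aptpekpuvxmurz"; step two turns that into "jycyntydegvdai".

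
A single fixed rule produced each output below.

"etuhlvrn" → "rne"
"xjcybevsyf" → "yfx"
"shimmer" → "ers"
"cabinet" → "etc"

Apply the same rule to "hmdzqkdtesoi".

oih

The rule is to move the first character to the end, then keep only the last 3 characters.
On "hmdzqkdtesoi": the first step gives "mdzqkdtesoih", and the second then gives "oih".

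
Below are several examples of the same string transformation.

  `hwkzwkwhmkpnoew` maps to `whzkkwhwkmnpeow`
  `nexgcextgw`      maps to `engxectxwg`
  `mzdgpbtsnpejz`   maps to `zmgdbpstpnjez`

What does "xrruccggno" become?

rxurccggon

The rule is to swap each adjacent pair of characters (1↔2, 3↔4, ...).
Applying that to "xrruccggno" gives "rxurccggon".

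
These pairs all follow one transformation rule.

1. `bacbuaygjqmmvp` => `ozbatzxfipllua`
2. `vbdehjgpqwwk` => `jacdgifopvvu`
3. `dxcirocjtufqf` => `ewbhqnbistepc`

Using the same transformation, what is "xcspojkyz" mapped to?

Each output is the input with this applied: shift every letter 1 place backward in the alphabet (wrapping around), then swap the first and last characters.
"xcspojkyz" → "wbronijxy" → "ybronijxw".

ybronijxw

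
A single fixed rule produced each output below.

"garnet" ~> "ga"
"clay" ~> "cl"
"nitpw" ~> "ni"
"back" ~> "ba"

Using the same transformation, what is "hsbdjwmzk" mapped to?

In each case the input is transformed by: keep only the first 2 characters.
Applying that to "hsbdjwmzk" gives "hs".

hs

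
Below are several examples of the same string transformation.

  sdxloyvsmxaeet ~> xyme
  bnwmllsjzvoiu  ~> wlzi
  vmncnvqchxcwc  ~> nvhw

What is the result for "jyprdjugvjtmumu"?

pjvmu

The rule is to keep one character in every 3, starting at position 3 (positions 3rd, 6th, 9th, ...).
For "jyprdjugvjtmumu" the result is "pjvmu".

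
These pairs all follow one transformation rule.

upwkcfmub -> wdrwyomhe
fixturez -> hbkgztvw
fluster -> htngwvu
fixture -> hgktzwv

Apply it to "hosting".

jiqpukv

Looking at the pairs, the operation is to take characters alternately from the front and the back (1st, last, 2nd, 2nd-last, ...), then shift every letter 2 places forward in the alphabet (wrapping around).
On "hosting": the first step gives "hgonsit", and the second then gives "jiqpukv".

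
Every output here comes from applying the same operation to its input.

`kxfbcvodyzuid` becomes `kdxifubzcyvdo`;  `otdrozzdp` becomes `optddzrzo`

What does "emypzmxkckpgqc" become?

ecmqygppzkmcxk

In each case the input is transformed by: take characters alternately from the front and the back (1st, last, 2nd, 2nd-last, ...).
Applying that to "emypzmxkckpgqc" gives "ecmqygppzkmcxk".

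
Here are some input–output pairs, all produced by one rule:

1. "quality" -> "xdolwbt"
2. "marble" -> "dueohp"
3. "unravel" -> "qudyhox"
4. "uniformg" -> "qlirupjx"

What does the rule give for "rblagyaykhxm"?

The rule is to move the first character to the end, then shift every letter 3 places forward in the alphabet (wrapping around).
Working it through for "rblagyaykhxm": intermediate "blagyaykhxmr", final "eodjbdbnkapu".

eodjbdbnkapu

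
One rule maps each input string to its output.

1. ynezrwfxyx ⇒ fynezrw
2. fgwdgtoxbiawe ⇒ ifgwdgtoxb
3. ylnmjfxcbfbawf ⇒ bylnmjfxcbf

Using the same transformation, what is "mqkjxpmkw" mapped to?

pmqkjx

Looking at the pairs, the operation is to delete the last 3 characters, then move the last character to the front.
For "mqkjxpmkw", step one produces "mqkjxp"; step two turns that into "pmqkjx".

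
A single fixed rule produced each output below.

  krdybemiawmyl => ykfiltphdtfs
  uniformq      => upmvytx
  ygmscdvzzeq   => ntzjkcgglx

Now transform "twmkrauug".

What's happening: delete the first character, then shift every letter 7 places forward in the alphabet (wrapping around).
On "twmkrauug": the first step gives "wmkrauug", and the second then gives "dtryhbbn".

dtryhbbn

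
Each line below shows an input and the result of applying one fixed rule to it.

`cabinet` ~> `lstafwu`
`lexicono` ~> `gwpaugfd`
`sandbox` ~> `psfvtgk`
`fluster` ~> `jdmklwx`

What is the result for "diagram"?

Each output is the input with this applied: swap the first and last characters, then shift every letter 8 places backward in the alphabet (wrapping around).
Starting from "diagram": after the first operation, "miagrad"; after the second, "easyjsv".

easyjsv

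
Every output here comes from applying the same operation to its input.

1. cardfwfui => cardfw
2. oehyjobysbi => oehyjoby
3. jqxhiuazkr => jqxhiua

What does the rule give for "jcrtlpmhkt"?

The transformation: delete the last 3 characters.
Applying that to "jcrtlpmhkt" gives "jcrtlpm".

jcrtlpm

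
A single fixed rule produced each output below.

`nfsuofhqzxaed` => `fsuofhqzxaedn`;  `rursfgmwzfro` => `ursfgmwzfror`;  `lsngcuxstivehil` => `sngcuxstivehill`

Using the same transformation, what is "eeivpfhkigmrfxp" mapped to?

eivpfhkigmrfxpe

Each output is the input with this applied: move the first character to the end.
"eeivpfhkigmrfxp" → "eivpfhkigmrfxpe".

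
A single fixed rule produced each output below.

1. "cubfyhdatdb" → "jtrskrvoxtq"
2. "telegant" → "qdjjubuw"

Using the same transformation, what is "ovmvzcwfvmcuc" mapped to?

skselclpsmvlc

The pattern: shift every letter 10 places backward in the alphabet (wrapping around), then move the last 3 characters to the front (rotate right by 3).
Doing the same to "ovmvzcwfvmcuc": "skselclpsmvlc".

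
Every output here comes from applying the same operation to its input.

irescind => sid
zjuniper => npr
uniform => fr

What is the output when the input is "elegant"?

The pattern: delete the first 2 characters, then keep every other character starting from the second (positions 2nd, 4th, 6th, ...).
Doing the same to "elegant": "gn".

gn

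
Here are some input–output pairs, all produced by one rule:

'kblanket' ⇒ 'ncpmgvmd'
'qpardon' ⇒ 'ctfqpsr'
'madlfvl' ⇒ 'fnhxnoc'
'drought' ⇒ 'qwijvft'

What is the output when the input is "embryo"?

The transformation: shift every letter 2 places forward in the alphabet (wrapping around), then move the first 2 characters to the end (rotate left by 2).
On "embryo" that produces "dtaqgo".
(Check on "kblanket": → "mdncpmgv" → "ncpmgvmd" ✓)

dtaqgo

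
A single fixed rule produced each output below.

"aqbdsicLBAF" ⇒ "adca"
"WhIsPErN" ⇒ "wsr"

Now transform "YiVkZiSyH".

yks

Looking at the pairs, the operation is to keep one character in every 3, starting at position 1 (positions 1st, 4th, 7th, ...), then convert every letter to lowercase.
Doing the same to "YiVkZiSyH": "yks".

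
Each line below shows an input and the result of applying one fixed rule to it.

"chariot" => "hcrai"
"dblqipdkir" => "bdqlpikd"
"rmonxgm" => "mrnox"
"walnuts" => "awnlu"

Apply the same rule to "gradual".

rgdau

Rule — delete the last 2 characters, then swap each adjacent pair of characters (1↔2, 3↔4, ...).
On "gradual": the first step gives "gradu", and the second then gives "rgdau".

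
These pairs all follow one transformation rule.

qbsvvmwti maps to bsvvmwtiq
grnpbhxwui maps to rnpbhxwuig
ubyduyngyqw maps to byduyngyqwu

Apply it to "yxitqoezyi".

xitqoezyiy

In each case the input is transformed by: move the first character to the end.
Doing the same to "yxitqoezyi": "xitqoezyiy".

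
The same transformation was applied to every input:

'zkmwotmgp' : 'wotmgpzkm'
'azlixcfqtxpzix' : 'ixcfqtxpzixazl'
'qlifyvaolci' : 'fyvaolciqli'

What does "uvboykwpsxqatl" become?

Each output is the input with this applied: move the first 3 characters to the end (rotate left by 3).
Applying that to "uvboykwpsxqatl" gives "oykwpsxqatluvb".

oykwpsxqatluvb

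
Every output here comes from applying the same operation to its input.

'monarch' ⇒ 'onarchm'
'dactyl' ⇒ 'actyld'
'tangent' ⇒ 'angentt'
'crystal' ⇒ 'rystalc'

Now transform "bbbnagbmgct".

bbnagbmgctb

In each case the input is transformed by: move the first character to the end.
"bbbnagbmgct" → "bbnagbmgctb".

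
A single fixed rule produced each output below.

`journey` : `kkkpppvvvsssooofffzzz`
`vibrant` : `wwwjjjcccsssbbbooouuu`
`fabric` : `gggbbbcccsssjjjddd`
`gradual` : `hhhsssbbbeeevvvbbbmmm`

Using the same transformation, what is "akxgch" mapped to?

bbblllyyyhhhdddiii

The rule is to shift every letter 1 place forward in the alphabet (wrapping around), then repeat every character 3 times.
Applying both steps to "akxgch": "blyhdi", then "bbblllyyyhhhdddiii".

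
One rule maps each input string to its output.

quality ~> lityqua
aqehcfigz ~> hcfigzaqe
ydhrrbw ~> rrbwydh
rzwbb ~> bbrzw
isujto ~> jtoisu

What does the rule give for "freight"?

What's happening: move the first 3 characters to the end (rotate left by 3).
So "freight" becomes "ightfre".

ightfre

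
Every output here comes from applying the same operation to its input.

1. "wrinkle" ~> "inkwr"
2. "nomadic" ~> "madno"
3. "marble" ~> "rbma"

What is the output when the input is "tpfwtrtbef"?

fwtrtbtp

Rule — delete the last 2 characters, then move the first 2 characters to the end (rotate left by 2).
Working it through for "tpfwtrtbef": intermediate "tpfwtrtb", final "fwtrtbtp".
(Check on "marble": → "marb" → "rbma" ✓)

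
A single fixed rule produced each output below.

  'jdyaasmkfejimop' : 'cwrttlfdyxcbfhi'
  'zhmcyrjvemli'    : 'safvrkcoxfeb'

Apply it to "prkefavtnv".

Looking at the pairs, the operation is to shift every letter 7 places backward in the alphabet (wrapping around).
Applying that to "prkefavtnv" gives "ikdxytomgo".

ikdxytomgo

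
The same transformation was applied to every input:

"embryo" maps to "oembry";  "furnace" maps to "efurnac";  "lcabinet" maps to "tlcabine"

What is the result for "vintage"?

Rule — move the last character to the front.
On "vintage" that produces "evintag".

evintag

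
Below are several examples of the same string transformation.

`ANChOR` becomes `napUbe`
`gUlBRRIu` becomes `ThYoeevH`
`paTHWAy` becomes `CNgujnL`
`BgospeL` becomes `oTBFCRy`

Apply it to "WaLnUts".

jNyAhGF

The transformation: shift every letter 13 places forward in the alphabet (wrapping around) — i.e. ROT13, then flip the case of every letter.
"WaLnUts" → "JnYaHgf" → "jNyAhGF".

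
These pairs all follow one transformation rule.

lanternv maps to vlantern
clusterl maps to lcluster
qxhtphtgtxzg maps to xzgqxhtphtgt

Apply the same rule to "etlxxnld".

The rule is to move the first 3 characters to the end (rotate left by 3), then swap the front and back halves of the string.
"etlxxnld" → "xxnldetl" → "detlxxnl".

detlxxnl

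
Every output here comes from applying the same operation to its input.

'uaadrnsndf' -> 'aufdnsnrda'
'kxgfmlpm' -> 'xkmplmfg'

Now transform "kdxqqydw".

The transformation: reverse the string, then move the last 2 characters to the front (rotate right by 2).
"kdxqqydw" → "dkwdyqqx".

dkwdyqqx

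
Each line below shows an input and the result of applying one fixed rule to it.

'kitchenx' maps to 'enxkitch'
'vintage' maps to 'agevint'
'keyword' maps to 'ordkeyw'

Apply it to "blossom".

Rule — move the last 3 characters to the front (rotate right by 3).
Applying that to "blossom" gives "somblos".

somblos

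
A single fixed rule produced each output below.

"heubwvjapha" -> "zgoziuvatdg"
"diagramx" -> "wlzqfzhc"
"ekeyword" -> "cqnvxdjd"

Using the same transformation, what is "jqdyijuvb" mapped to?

autihxcpi

The rule is to shift every letter 1 place backward in the alphabet (wrapping around), then reverse the string.
So "jqdyijuvb" becomes "autihxcpi".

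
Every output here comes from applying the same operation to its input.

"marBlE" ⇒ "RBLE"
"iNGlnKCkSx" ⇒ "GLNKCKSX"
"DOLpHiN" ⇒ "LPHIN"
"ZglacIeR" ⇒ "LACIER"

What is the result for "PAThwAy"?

THWAY

The pattern: delete the first 2 characters, then convert every letter to uppercase.
For "PAThwAy" the result is "THWAY".
(Check on "ZglacIeR": → "lacIeR" → "LACIER" ✓)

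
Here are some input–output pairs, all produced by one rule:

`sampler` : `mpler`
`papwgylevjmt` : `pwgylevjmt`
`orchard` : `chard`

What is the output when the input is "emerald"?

What's happening: delete the first 2 characters.
"emerald" → "erald".

erald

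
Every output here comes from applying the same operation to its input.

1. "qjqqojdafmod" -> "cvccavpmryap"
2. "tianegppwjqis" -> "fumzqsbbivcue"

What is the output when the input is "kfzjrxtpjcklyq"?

The pattern: shift every letter 12 places forward in the alphabet (wrapping around).
"kfzjrxtpjcklyq" → "wrlvdjfbvowxkc".

wrlvdjfbvowxkc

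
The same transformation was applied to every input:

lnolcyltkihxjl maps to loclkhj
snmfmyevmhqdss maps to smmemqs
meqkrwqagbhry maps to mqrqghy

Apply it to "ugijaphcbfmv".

The pattern: keep every other character starting from the first (positions 1st, 3rd, 5th, ...).
"ugijaphcbfmv" → "uiahbm".

uiahbm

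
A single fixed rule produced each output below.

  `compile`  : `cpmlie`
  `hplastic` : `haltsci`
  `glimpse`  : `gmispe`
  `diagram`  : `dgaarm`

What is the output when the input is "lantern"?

ltnren

In each case the input is transformed by: swap each adjacent pair of characters (1↔2, 3↔4, ...), then delete the first character.
"lantern" → "altnren" → "ltnren".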